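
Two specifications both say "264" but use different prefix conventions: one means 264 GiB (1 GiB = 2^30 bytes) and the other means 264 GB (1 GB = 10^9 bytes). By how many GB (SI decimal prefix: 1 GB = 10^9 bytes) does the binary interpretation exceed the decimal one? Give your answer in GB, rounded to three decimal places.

264 GiB = 264 × 1,073,741,824 = 283,467,841,536 bytes
264 GB = 264 × 1,000,000,000 = 264,000,000,000 bytes
difference = 19,467,841,536 bytes
19,467,841,536 / 1,000,000,000 = 19.468 GB

19.468 GB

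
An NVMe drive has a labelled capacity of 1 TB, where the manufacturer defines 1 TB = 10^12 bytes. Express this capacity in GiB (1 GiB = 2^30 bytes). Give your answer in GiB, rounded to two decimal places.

1 TB = 1 × 10^12 bytes = 1,000,000,000,000 bytes
1 GiB = 1,073,741,824 bytes
1,000,000,000,000 / 1,073,741,824 = 931.32 GiB

931.32 GiB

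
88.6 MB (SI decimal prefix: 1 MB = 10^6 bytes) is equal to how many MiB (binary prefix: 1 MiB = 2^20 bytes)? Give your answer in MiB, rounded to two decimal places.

88.6 MB = 88.6 × 10^6 bytes = 88,600,000 bytes
1 MiB = 2^20 bytes = 1,048,576 bytes
88,600,000 / 1,048,576 = 84.50 MiB

84.50 MiB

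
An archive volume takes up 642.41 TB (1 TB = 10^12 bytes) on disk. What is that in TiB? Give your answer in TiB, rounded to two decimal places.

584.27 TiB

642.41 TB × 1,000,000,000,000 bytes/TB = 642,410,000,000,000 bytes
1 TiB = 1,099,511,627,776 bytes
642,410,000,000,000 / 1,099,511,627,776 = 584.27 TiB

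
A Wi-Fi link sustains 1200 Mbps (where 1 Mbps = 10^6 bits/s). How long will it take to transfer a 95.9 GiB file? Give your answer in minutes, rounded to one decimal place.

95.9 GiB = 102,971,840,921.6 bytes = 823,774,727,372.8 bits
1200 Mbps = 1,200,000,000 bits/s
time = 823,774,727,372.8 / 1,200,000,000 = 686.48 s
686.48 s / 60 = 11.4 minutes

11.4 minutes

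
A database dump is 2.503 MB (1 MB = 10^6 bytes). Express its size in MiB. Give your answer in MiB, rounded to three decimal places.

2.387 MiB

2.503 MB × 1,000,000 bytes/MB = 2,503,000 bytes
1 MiB = 2^20 bytes = 1,048,576 bytes
2,503,000 / 1,048,576 = 2.387 MiB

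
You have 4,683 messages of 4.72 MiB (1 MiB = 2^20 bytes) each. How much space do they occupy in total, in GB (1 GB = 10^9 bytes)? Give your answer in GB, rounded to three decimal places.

Total = 4,683 × 4.72 MiB = 22103.76 MiB
= 22103.76 × 1,048,576 bytes = 23,177,472,245.76 bytes
1 GB = 1,000,000,000 bytes
23,177,472,245.76 / 1,000,000,000 = 23.177 GB

23.177 GB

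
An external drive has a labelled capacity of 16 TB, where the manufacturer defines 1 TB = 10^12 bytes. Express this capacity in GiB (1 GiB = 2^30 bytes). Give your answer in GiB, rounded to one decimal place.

16 TB × 1,000,000,000,000 bytes/TB = 16,000,000,000,000 bytes
1 GiB = 1,073,741,824 bytes
16,000,000,000,000 / 1,073,741,824 = 14,901.2 GiB

14,901.2 GiB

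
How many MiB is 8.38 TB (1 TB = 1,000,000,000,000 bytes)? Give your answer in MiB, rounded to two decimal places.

8.38 TB = 8.38 × 10^12 bytes = 8,380,000,000,000 bytes
1 MiB = 2^20 bytes = 1,048,576 bytes
8,380,000,000,000 / 1,048,576 = 7,991,790.77 MiB

7,991,790.77 MiB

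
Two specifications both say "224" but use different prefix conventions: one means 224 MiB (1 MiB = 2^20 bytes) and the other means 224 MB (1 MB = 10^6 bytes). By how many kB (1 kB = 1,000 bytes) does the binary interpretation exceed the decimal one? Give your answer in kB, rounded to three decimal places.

224 MiB = 224 × 1,048,576 = 234,881,024 bytes
224 MB = 224 × 1,000,000 = 224,000,000 bytes
difference = 10,881,024 bytes
10,881,024 / 1,000 = 10,881.024 kB

10,881.024 kB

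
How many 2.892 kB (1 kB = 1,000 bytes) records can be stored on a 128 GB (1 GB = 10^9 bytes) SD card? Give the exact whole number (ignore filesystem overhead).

Capacity: 128 GB = 128,000,000,000 bytes
Per item: 2.892 kB = 2,892 bytes
⌊128,000,000,000 / 2,892⌋ = 44,260,027

44,260,027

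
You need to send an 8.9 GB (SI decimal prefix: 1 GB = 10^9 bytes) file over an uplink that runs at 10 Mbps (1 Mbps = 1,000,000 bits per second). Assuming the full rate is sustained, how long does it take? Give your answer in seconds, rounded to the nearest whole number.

8.9 GB = 8,900,000,000 bytes = 71,200,000,000 bits
10 Mbps = 10,000,000 bits/s
time = 71,200,000,000 / 10,000,000 = 7,120 s

7,120 seconds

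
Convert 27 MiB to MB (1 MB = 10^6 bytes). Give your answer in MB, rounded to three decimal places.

28.312 MB

27 MiB = 27 × 2^20 bytes = 28,311,552 bytes
1 MB = 10^6 bytes = 1,000,000 bytes
28,311,552 / 1,000,000 = 28.312 MB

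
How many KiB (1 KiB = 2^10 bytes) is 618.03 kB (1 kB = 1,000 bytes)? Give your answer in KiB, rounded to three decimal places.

603.545 KiB

618.03 kB = 618.03 × 10^3 bytes = 618,030 bytes
1 KiB = 1,024 bytes
618,030 / 1,024 = 603.545 KiB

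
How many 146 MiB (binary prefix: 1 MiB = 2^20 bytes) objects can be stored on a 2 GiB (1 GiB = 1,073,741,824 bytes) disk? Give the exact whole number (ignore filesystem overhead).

14

Capacity: 2 GiB = 2,147,483,648 bytes
Per item: 146 MiB = 153,092,096 bytes
⌊2,147,483,648 / 153,092,096⌋ = 14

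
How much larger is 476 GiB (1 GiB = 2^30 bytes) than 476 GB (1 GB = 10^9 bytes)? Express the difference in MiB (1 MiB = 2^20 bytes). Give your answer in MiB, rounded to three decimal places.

476 GiB = 476 × 1,073,741,824 = 511,101,108,224 bytes
476 GB = 476 × 1,000,000,000 = 476,000,000,000 bytes
difference = 35,101,108,224 bytes
35,101,108,224 / 1,048,576 = 33,475.025 MiB

33,475.025 MiB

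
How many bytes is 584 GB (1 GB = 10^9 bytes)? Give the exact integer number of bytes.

584,000,000,000 bytes

584 × 1,000,000,000 = 584,000,000,000 bytes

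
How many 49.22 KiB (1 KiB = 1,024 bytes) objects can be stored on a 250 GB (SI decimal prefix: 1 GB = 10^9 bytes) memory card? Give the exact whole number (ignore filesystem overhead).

Capacity: 250 GB = 250,000,000,000 bytes
Per item: 49.22 KiB = 50,401.28 bytes
⌊250,000,000,000 / 50,401.28⌋ = 4,960,191

4,960,191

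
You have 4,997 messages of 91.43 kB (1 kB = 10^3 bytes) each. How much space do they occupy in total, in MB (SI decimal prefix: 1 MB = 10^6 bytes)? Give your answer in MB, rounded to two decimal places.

456.88 MB

Total = 4,997 × 91.43 kB = 456875.71 kB
= 456875.71 × 1,000 bytes = 456,875,710 bytes
1 MB = 1,000,000 bytes
456,875,710 / 1,000,000 = 456.88 MB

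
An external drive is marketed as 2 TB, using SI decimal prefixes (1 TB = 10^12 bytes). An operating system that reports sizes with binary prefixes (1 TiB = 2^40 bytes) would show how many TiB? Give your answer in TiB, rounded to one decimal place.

1.8 TiB

2 TB = 2 × 10^12 bytes = 2,000,000,000,000 bytes
1 TiB = 2^40 bytes = 1,099,511,627,776 bytes
2,000,000,000,000 / 1,099,511,627,776 = 1.8 TiB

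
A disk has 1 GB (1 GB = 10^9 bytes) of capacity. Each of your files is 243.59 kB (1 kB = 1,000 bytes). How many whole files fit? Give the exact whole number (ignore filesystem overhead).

Capacity: 1 GB = 1,000,000,000 bytes
Per item: 243.59 kB = 243,590 bytes
⌊1,000,000,000 / 243,590⌋ = 4,105

4,105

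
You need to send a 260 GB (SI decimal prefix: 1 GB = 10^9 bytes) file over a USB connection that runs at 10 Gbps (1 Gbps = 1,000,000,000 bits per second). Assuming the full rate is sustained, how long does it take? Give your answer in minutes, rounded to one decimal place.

3.5 minutes

260 GB = 260,000,000,000 bytes = 2,080,000,000,000 bits
10 Gbps = 10,000,000,000 bits/s
time = 2,080,000,000,000 / 10,000,000,000 = 208.00 s
208.00 s / 60 = 3.5 minutes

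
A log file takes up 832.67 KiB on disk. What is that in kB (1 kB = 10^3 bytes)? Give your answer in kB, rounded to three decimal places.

832.67 KiB × 1,024 bytes/KiB = 852,654.08 bytes
1 kB = 10^3 bytes = 1,000 bytes
852,654.08 / 1,000 = 852.654 kB

852.654 kB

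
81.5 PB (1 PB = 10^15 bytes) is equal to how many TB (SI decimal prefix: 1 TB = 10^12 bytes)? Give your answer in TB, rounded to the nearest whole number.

81.5 PB × 1,000,000,000,000,000 bytes/PB = 81,500,000,000,000,000 bytes
1 TB = 1,000,000,000,000 bytes
81,500,000,000,000,000 / 1,000,000,000,000 = 81,500 TB

81,500 TB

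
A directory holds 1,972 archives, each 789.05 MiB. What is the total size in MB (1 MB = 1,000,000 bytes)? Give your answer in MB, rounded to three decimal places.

Total = 1,972 × 789.05 MiB = 1556006.6 MiB
= 1556006.6 × 1,048,576 bytes = 1,631,591,176,601.6 bytes
1 MB = 1,000,000 bytes
1,631,591,176,601.6 / 1,000,000 = 1,631,591.177 MB

1,631,591.177 MB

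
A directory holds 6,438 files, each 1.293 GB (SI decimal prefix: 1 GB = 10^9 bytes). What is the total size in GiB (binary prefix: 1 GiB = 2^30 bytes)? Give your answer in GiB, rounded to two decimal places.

7,752.64 GiB

Total = 6,438 × 1.293 GB = 8324.334 GB
= 8324.334 × 1,000,000,000 bytes = 8,324,334,000,000 bytes
1 GiB = 1,073,741,824 bytes
8,324,334,000,000 / 1,073,741,824 = 7,752.64 GiB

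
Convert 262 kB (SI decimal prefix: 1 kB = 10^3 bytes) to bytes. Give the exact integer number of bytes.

262 × 1,000 = 262,000 bytes  (1 kB = 10^3 bytes)

262,000 bytes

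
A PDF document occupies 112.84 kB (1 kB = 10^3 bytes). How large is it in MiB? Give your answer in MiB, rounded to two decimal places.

112.84 kB = 112.84 × 10^3 bytes = 112,840 bytes
1 MiB = 1,048,576 bytes
112,840 / 1,048,576 = 0.11 MiB

0.11 MiB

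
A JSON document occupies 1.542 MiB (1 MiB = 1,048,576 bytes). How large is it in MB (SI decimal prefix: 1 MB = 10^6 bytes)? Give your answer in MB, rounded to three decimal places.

1.617 MB

1.542 MiB = 1.542 × 2^20 bytes = 1,616,904.192 bytes
1 MB = 1,000,000 bytes
1,616,904.192 / 1,000,000 = 1.617 MB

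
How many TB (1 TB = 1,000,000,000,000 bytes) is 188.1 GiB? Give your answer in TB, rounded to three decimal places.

0.202 TB

188.1 GiB × 1,073,741,824 bytes/GiB = 201,970,837,094.4 bytes
1 TB = 1,000,000,000,000 bytes
201,970,837,094.4 / 1,000,000,000,000 = 0.202 TB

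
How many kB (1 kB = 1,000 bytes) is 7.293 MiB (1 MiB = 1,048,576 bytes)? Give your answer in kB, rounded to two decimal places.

7,647.26 kB

7.293 MiB × 1,048,576 bytes/MiB = 7,647,264.768 bytes
1 kB = 1,000 bytes
7,647,264.768 / 1,000 = 7,647.26 kB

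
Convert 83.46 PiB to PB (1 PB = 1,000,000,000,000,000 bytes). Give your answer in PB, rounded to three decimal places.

93.968 PB

83.46 PiB = 83.46 × 2^50 bytes = 93,967,606,225,085,399.04 bytes
1 PB = 1,000,000,000,000,000 bytes
93,967,606,225,085,399.04 / 1,000,000,000,000,000 = 93.968 PB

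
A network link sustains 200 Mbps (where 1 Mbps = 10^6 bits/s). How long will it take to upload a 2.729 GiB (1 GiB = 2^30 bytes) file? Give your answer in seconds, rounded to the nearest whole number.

117 seconds

2.729 GiB = 2,930,241,437.696 bytes = 23,441,931,501.568 bits
200 Mbps = 200,000,000 bits/s
time = 23,441,931,501.568 / 200,000,000 = 117 s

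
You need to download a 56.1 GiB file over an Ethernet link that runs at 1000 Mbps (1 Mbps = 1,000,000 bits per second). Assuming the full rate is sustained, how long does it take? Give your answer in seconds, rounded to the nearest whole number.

482 seconds

56.1 GiB = 60,236,916,326.4 bytes = 481,895,330,611.2 bits
1000 Mbps = 1,000,000,000 bits/s
time = 481,895,330,611.2 / 1,000,000,000 = 482 s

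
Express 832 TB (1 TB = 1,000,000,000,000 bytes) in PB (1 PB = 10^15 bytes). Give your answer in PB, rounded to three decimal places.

832 TB × 1,000,000,000,000 bytes/TB = 832,000,000,000,000 bytes
1 PB = 10^15 bytes = 1,000,000,000,000,000 bytes
832,000,000,000,000 / 1,000,000,000,000,000 = 0.832 PB

0.832 PB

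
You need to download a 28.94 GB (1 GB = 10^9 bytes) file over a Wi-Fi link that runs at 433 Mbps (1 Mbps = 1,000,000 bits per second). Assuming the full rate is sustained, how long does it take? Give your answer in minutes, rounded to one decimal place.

8.9 minutes

28.94 GB = 28,940,000,000 bytes = 231,520,000,000 bits
433 Mbps = 433,000,000 bits/s
time = 231,520,000,000 / 433,000,000 = 534.69 s
534.69 s / 60 = 8.9 minutes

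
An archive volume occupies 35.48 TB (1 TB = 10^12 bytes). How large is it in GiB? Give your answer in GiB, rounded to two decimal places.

35.48 TB × 1,000,000,000,000 bytes/TB = 35,480,000,000,000 bytes
1 GiB = 2^30 bytes = 1,073,741,824 bytes
35,480,000,000,000 / 1,073,741,824 = 33,043.32 GiB

33,043.32 GiB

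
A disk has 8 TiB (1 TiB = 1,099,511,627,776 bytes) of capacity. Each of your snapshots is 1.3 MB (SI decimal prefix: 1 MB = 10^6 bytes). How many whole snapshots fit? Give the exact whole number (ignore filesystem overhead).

6,766,225

Capacity: 8 TiB = 8,796,093,022,208 bytes
Per item: 1.3 MB = 1,300,000 bytes
⌊8,796,093,022,208 / 1,300,000⌋ = 6,766,225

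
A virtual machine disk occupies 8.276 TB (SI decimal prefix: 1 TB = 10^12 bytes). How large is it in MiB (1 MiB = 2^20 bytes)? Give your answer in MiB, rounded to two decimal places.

8.276 TB × 1,000,000,000,000 bytes/TB = 8,276,000,000,000 bytes
1 MiB = 2^20 bytes = 1,048,576 bytes
8,276,000,000,000 / 1,048,576 = 7,892,608.64 MiB

7,892,608.64 MiB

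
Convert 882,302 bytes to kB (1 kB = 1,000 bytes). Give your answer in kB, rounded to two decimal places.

882,302 bytes given.
1 kB = 10^3 bytes = 1,000 bytes
882,302 / 1,000 = 882.30 kB

882.30 kB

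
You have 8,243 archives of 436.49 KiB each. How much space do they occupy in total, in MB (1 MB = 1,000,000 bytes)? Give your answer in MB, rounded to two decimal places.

3,684.34 MB

Total = 8,243 × 436.49 KiB = 3597987.07 KiB
= 3597987.07 × 1,024 bytes = 3,684,338,759.68 bytes
1 MB = 1,000,000 bytes
3,684,338,759.68 / 1,000,000 = 3,684.34 MB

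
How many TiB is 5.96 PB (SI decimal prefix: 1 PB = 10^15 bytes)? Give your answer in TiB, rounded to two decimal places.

5.96 PB × 1,000,000,000,000,000 bytes/PB = 5,960,000,000,000,000 bytes
1 TiB = 2^40 bytes = 1,099,511,627,776 bytes
5,960,000,000,000,000 / 1,099,511,627,776 = 5,420.59 TiB

5,420.59 TiB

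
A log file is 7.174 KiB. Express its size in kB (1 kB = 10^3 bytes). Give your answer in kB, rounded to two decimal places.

7.35 kB

7.174 KiB = 7.174 × 2^10 bytes = 7,346.176 bytes
1 kB = 10^3 bytes = 1,000 bytes
7,346.176 / 1,000 = 7.35 kB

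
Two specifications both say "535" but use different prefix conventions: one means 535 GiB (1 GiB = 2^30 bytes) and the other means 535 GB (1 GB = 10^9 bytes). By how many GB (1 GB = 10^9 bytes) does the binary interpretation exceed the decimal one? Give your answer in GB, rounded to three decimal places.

535 GiB = 535 × 1,073,741,824 = 574,451,875,840 bytes
535 GB = 535 × 1,000,000,000 = 535,000,000,000 bytes
difference = 39,451,875,840 bytes
39,451,875,840 / 1,000,000,000 = 39.452 GB

39.452 GB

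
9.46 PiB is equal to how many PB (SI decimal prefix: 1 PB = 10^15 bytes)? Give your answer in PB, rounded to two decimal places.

10.65 PB

9.46 PiB × 1,125,899,906,842,624 bytes/PiB = 10,651,013,118,731,223.04 bytes
1 PB = 1,000,000,000,000,000 bytes
10,651,013,118,731,223.04 / 1,000,000,000,000,000 = 10.65 PB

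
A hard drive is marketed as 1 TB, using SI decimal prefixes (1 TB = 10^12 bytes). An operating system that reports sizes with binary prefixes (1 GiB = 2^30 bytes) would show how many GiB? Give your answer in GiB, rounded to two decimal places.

931.32 GiB

1 TB × 1,000,000,000,000 bytes/TB = 1,000,000,000,000 bytes
1 GiB = 2^30 bytes = 1,073,741,824 bytes
1,000,000,000,000 / 1,073,741,824 = 931.32 GiB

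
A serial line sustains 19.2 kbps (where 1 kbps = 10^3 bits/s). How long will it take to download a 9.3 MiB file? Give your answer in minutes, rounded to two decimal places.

9.3 MiB = 9,751,756.8 bytes = 78,014,054.4 bits
19.2 kbps = 19,200 bits/s
time = 78,014,054.4 / 19,200 = 4,063.232 s
4,063.232 s / 60 = 67.72 minutes

67.72 minutes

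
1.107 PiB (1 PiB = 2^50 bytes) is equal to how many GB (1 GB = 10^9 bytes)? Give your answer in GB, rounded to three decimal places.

1,246,371.197 GB

1.107 PiB = 1.107 × 2^50 bytes = 1,246,371,196,874,784.768 bytes
1 GB = 1,000,000,000 bytes
1,246,371,196,874,784.768 / 1,000,000,000 = 1,246,371.197 GB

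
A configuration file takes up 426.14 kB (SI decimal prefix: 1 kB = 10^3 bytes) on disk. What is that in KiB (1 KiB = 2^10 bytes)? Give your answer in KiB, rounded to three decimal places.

416.152 KiB

426.14 kB × 1,000 bytes/kB = 426,140 bytes
1 KiB = 1,024 bytes
426,140 / 1,024 = 416.152 KiB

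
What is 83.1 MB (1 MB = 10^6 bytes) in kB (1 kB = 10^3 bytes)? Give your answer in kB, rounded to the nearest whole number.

83.1 MB = 83.1 × 10^6 bytes = 83,100,000 bytes
1 kB = 1,000 bytes
83,100,000 / 1,000 = 83,100 kB

83,100 kB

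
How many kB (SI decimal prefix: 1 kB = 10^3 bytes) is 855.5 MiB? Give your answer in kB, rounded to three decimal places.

897,056.768 kB

855.5 MiB = 855.5 × 2^20 bytes = 897,056,768 bytes
1 kB = 10^3 bytes = 1,000 bytes
897,056,768 / 1,000 = 897,056.768 kB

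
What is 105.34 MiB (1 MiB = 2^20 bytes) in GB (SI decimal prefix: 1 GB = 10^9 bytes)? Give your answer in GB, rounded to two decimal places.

0.11 GB

105.34 MiB × 1,048,576 bytes/MiB = 110,456,995.84 bytes
1 GB = 1,000,000,000 bytes
110,456,995.84 / 1,000,000,000 = 0.11 GB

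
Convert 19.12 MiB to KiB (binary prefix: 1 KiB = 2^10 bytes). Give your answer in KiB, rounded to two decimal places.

19.12 MiB × 1,048,576 bytes/MiB = 20,048,773.12 bytes
1 KiB = 1,024 bytes
20,048,773.12 / 1,024 = 19,578.88 KiB

19,578.88 KiB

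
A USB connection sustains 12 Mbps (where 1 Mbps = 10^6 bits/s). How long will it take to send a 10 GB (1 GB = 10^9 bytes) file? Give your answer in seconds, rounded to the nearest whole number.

10 GB = 10,000,000,000 bytes = 80,000,000,000 bits
12 Mbps = 12,000,000 bits/s
time = 80,000,000,000 / 12,000,000 = 6,667 s

6,667 seconds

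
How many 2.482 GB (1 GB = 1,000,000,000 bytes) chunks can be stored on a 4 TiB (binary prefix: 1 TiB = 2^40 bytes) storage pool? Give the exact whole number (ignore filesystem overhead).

1,771

Capacity: 4 TiB = 4,398,046,511,104 bytes
Per item: 2.482 GB = 2,482,000,000 bytes
⌊4,398,046,511,104 / 2,482,000,000⌋ = 1,771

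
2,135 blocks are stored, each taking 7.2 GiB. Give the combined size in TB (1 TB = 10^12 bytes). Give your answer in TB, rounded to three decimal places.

Total = 2,135 × 7.2 GiB = 15,372 GiB
= 15,372 × 1,073,741,824 bytes = 16,505,559,318,528 bytes
1 TB = 1,000,000,000,000 bytes
16,505,559,318,528 / 1,000,000,000,000 = 16.506 TB

16.506 TB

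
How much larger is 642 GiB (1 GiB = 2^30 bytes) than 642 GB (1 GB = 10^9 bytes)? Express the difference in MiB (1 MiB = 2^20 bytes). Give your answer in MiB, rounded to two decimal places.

642 GiB = 642 × 1,073,741,824 = 689,342,251,008 bytes
642 GB = 642 × 1,000,000,000 = 642,000,000,000 bytes
difference = 47,342,251,008 bytes
47,342,251,008 / 1,048,576 = 45,149.09 MiB

45,149.09 MiB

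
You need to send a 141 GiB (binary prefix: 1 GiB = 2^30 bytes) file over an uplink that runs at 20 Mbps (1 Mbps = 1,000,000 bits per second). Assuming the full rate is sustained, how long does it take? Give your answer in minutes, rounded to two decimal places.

1,009.32 minutes

141 GiB = 151,397,597,184 bytes = 1,211,180,777,472 bits
20 Mbps = 20,000,000 bits/s
time = 1,211,180,777,472 / 20,000,000 = 60,559.039 s
60,559.039 s / 60 = 1,009.32 minutes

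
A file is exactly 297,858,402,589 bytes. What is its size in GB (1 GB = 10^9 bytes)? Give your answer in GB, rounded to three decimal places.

297,858,402,589 bytes given.
1 GB = 10^9 bytes = 1,000,000,000 bytes
297,858,402,589 / 1,000,000,000 = 297.858 GB

297.858 GB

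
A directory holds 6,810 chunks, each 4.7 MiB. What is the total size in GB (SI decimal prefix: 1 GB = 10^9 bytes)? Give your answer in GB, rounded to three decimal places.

Total = 6,810 × 4.7 MiB = 32,007 MiB
= 32,007 × 1,048,576 bytes = 33,561,772,032 bytes
1 GB = 1,000,000,000 bytes
33,561,772,032 / 1,000,000,000 = 33.562 GB

33.562 GB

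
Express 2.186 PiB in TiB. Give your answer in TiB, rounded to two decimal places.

2.186 PiB × 1,125,899,906,842,624 bytes/PiB = 2,461,217,196,357,976.064 bytes
1 TiB = 2^40 bytes = 1,099,511,627,776 bytes
2,461,217,196,357,976.064 / 1,099,511,627,776 = 2,238.46 TiB

2,238.46 TiB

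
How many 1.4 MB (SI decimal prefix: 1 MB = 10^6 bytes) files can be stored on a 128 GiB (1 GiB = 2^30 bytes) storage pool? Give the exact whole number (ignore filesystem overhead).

Capacity: 128 GiB = 137,438,953,472 bytes
Per item: 1.4 MB = 1,400,000 bytes
⌊137,438,953,472 / 1,400,000⌋ = 98,170

98,170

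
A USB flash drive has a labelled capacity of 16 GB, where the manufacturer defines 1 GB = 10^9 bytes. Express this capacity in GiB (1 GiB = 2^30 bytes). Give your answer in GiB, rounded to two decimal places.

16 GB × 1,000,000,000 bytes/GB = 16,000,000,000 bytes
1 GiB = 2^30 bytes = 1,073,741,824 bytes
16,000,000,000 / 1,073,741,824 = 14.90 GiB

14.90 GiB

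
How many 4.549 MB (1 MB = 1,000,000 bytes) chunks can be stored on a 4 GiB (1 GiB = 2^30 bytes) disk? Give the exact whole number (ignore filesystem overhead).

Capacity: 4 GiB = 4,294,967,296 bytes
Per item: 4.549 MB = 4,549,000 bytes
⌊4,294,967,296 / 4,549,000⌋ = 944

944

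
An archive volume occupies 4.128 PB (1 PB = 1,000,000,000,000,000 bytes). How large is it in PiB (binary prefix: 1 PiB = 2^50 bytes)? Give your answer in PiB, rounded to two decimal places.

4.128 PB × 1,000,000,000,000,000 bytes/PB = 4,128,000,000,000,000 bytes
1 PiB = 2^50 bytes = 1,125,899,906,842,624 bytes
4,128,000,000,000,000 / 1,125,899,906,842,624 = 3.67 PiB

3.67 PiB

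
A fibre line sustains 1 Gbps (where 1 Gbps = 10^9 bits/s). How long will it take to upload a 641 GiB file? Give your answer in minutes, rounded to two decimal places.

91.77 minutes

641 GiB = 688,268,509,184 bytes = 5,506,148,073,472 bits
1 Gbps = 1,000,000,000 bits/s
time = 5,506,148,073,472 / 1,000,000,000 = 5,506.148 s
5,506.148 s / 60 = 91.77 minutes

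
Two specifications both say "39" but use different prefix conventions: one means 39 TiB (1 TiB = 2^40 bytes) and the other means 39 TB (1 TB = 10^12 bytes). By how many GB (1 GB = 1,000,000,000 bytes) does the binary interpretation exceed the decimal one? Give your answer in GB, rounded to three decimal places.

39 TiB = 39 × 1,099,511,627,776 = 42,880,953,483,264 bytes
39 TB = 39 × 1,000,000,000,000 = 39,000,000,000,000 bytes
difference = 3,880,953,483,264 bytes
3,880,953,483,264 / 1,000,000,000 = 3,880.953 GB

3,880.953 GB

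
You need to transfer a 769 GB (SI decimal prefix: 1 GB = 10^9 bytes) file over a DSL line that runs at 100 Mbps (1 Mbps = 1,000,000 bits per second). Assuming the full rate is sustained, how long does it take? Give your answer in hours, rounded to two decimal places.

769 GB = 769,000,000,000 bytes = 6,152,000,000,000 bits
100 Mbps = 100,000,000 bits/s
time = 6,152,000,000,000 / 100,000,000 = 61,520.0000 s
61,520.0000 s / 3600 = 17.09 hours

17.09 hours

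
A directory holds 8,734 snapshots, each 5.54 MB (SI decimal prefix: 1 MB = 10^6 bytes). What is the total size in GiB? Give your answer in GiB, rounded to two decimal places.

45.06 GiB

Total = 8,734 × 5.54 MB = 48386.36 MB
= 48386.36 × 1,000,000 bytes = 48,386,360,000 bytes
1 GiB = 1,073,741,824 bytes
48,386,360,000 / 1,073,741,824 = 45.06 GiB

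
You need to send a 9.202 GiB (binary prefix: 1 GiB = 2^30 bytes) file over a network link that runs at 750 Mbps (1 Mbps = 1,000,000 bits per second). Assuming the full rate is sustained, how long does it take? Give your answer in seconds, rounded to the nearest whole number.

105 seconds

9.202 GiB = 9,880,572,264.448 bytes = 79,044,578,115.584 bits
750 Mbps = 750,000,000 bits/s
time = 79,044,578,115.584 / 750,000,000 = 105 s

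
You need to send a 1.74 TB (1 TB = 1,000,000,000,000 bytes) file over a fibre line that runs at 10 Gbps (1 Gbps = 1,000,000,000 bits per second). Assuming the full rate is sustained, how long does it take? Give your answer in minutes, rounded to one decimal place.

23.2 minutes

1.74 TB = 1,740,000,000,000 bytes = 13,920,000,000,000 bits
10 Gbps = 10,000,000,000 bits/s
time = 13,920,000,000,000 / 10,000,000,000 = 1,392.00 s
1,392.00 s / 60 = 23.2 minutes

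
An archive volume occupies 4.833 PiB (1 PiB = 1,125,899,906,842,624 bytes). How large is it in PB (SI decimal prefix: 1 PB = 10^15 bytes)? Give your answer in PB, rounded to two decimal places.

4.833 PiB × 1,125,899,906,842,624 bytes/PiB = 5,441,474,249,770,401.792 bytes
1 PB = 10^15 bytes = 1,000,000,000,000,000 bytes
5,441,474,249,770,401.792 / 1,000,000,000,000,000 = 5.44 PB

5.44 PB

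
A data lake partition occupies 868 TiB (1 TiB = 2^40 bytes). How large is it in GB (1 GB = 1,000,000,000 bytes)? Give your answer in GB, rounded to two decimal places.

868 TiB × 1,099,511,627,776 bytes/TiB = 954,376,092,909,568 bytes
1 GB = 1,000,000,000 bytes
954,376,092,909,568 / 1,000,000,000 = 954,376.09 GB

954,376.09 GB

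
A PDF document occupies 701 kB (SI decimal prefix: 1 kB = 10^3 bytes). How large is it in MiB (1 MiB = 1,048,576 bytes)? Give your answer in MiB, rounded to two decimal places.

701 kB × 1,000 bytes/kB = 701,000 bytes
1 MiB = 1,048,576 bytes
701,000 / 1,048,576 = 0.67 MiB

0.67 MiB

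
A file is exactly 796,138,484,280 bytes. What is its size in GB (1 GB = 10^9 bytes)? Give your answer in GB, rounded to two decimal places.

796.14 GB

796,138,484,280 bytes given.
1 GB = 10^9 bytes = 1,000,000,000 bytes
796,138,484,280 / 1,000,000,000 = 796.14 GB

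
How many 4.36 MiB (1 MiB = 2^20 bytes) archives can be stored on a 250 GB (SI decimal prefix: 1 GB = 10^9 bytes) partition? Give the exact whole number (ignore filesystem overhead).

54,683

Capacity: 250 GB = 250,000,000,000 bytes
Per item: 4.36 MiB = 4,571,791.36 bytes
⌊250,000,000,000 / 4,571,791.36⌋ = 54,683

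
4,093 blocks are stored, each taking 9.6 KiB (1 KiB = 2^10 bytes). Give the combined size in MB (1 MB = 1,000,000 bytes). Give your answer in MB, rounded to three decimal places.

40.236 MB

Total = 4,093 × 9.6 KiB = 39292.8 KiB
= 39292.8 × 1,024 bytes = 40,235,827.2 bytes
1 MB = 1,000,000 bytes
40,235,827.2 / 1,000,000 = 40.236 MB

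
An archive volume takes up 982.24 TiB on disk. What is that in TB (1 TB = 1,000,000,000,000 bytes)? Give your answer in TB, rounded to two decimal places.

1,079.98 TB

982.24 TiB × 1,099,511,627,776 bytes/TiB = 1,079,984,301,266,698.24 bytes
1 TB = 10^12 bytes = 1,000,000,000,000 bytes
1,079,984,301,266,698.24 / 1,000,000,000,000 = 1,079.98 TB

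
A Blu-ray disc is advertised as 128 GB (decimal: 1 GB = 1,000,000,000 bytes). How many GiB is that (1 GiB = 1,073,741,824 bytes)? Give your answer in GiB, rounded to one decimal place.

119.2 GiB

128 GB = 128 × 10^9 bytes = 128,000,000,000 bytes
1 GiB = 1,073,741,824 bytes
128,000,000,000 / 1,073,741,824 = 119.2 GiB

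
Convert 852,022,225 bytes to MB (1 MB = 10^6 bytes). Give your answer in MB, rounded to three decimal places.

852,022,225 bytes given.
1 MB = 10^6 bytes = 1,000,000 bytes
852,022,225 / 1,000,000 = 852.022 MB

852.022 MB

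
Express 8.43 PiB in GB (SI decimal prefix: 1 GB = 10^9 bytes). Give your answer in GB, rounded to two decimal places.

8.43 PiB × 1,125,899,906,842,624 bytes/PiB = 9,491,336,214,683,320.32 bytes
1 GB = 1,000,000,000 bytes
9,491,336,214,683,320.32 / 1,000,000,000 = 9,491,336.21 GB

9,491,336.21 GB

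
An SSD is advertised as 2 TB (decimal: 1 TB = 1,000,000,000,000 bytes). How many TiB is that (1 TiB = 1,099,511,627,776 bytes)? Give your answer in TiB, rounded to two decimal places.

1.82 TiB

2 TB × 1,000,000,000,000 bytes/TB = 2,000,000,000,000 bytes
1 TiB = 1,099,511,627,776 bytes
2,000,000,000,000 / 1,099,511,627,776 = 1.82 TiB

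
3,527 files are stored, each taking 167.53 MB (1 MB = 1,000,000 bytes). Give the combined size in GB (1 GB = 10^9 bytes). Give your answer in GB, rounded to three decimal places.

Total = 3,527 × 167.53 MB = 590878.31 MB
= 590878.31 × 1,000,000 bytes = 590,878,310,000 bytes
1 GB = 1,000,000,000 bytes
590,878,310,000 / 1,000,000,000 = 590.878 GB

590.878 GB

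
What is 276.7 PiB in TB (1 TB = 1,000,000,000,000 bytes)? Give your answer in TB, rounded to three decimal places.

276.7 PiB × 1,125,899,906,842,624 bytes/PiB = 311,536,504,223,354,060.8 bytes
1 TB = 1,000,000,000,000 bytes
311,536,504,223,354,060.8 / 1,000,000,000,000 = 311,536.504 TB

311,536.504 TB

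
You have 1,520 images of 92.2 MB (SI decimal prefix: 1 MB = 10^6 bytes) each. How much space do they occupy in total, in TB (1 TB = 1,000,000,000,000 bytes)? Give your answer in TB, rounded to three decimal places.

0.140 TB

Total = 1,520 × 92.2 MB = 140,144 MB
= 140,144 × 1,000,000 bytes = 140,144,000,000 bytes
1 TB = 1,000,000,000,000 bytes
140,144,000,000 / 1,000,000,000,000 = 0.140 TB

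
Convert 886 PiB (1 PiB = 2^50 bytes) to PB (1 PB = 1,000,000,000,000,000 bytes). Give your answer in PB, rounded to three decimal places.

997.547 PB

886 PiB = 886 × 2^50 bytes = 997,547,317,462,564,864 bytes
1 PB = 1,000,000,000,000,000 bytes
997,547,317,462,564,864 / 1,000,000,000,000,000 = 997.547 PB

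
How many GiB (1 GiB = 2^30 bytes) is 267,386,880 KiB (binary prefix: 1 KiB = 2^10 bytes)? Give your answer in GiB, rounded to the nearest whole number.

267,386,880 KiB × 1,024 bytes/KiB = 273,804,165,120 bytes
1 GiB = 1,073,741,824 bytes
273,804,165,120 / 1,073,741,824 = 255 GiB

255 GiB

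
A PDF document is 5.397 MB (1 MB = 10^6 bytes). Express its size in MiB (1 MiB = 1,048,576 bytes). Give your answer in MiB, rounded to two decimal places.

5.15 MiB

5.397 MB = 5.397 × 10^6 bytes = 5,397,000 bytes
1 MiB = 1,048,576 bytes
5,397,000 / 1,048,576 = 5.15 MiB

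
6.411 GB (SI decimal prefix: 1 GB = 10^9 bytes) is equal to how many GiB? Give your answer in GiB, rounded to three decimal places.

6.411 GB = 6.411 × 10^9 bytes = 6,411,000,000 bytes
1 GiB = 2^30 bytes = 1,073,741,824 bytes
6,411,000,000 / 1,073,741,824 = 5.971 GiB

5.971 GiB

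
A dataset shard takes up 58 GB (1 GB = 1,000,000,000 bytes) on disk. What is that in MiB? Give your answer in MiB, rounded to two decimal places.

55,313.11 MiB

58 GB × 1,000,000,000 bytes/GB = 58,000,000,000 bytes
1 MiB = 1,048,576 bytes
58,000,000,000 / 1,048,576 = 55,313.11 MiB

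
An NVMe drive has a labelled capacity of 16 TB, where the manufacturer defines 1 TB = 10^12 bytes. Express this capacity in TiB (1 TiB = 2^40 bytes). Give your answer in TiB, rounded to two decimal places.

14.55 TiB

16 TB = 16 × 10^12 bytes = 16,000,000,000,000 bytes
1 TiB = 1,099,511,627,776 bytes
16,000,000,000,000 / 1,099,511,627,776 = 14.55 TiB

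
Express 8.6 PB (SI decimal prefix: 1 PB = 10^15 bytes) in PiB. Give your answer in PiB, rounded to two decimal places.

8.6 PB = 8.6 × 10^15 bytes = 8,600,000,000,000,000 bytes
1 PiB = 1,125,899,906,842,624 bytes
8,600,000,000,000,000 / 1,125,899,906,842,624 = 7.64 PiB

7.64 PiB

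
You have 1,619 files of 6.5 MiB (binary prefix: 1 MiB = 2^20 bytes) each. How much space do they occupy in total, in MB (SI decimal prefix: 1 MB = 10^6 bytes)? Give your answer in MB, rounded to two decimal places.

Total = 1,619 × 6.5 MiB = 10523.5 MiB
= 10523.5 × 1,048,576 bytes = 11,034,689,536 bytes
1 MB = 1,000,000 bytes
11,034,689,536 / 1,000,000 = 11,034.69 MB

11,034.69 MB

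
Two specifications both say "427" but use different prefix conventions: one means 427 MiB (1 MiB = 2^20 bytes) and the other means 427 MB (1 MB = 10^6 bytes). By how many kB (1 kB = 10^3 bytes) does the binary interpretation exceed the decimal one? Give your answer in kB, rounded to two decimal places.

20,741.95 kB

427 MiB = 427 × 1,048,576 = 447,741,952 bytes
427 MB = 427 × 1,000,000 = 427,000,000 bytes
difference = 20,741,952 bytes
20,741,952 / 1,000 = 20,741.95 kB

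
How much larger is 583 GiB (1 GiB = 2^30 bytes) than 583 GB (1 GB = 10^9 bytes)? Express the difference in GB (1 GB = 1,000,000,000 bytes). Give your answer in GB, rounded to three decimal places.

583 GiB = 583 × 1,073,741,824 = 625,991,483,392 bytes
583 GB = 583 × 1,000,000,000 = 583,000,000,000 bytes
difference = 42,991,483,392 bytes
42,991,483,392 / 1,000,000,000 = 42.991 GB

42.991 GB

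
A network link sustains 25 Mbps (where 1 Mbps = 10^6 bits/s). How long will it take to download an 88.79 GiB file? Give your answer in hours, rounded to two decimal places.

8.47 hours

88.79 GiB = 95,337,536,552.96 bytes = 762,700,292,423.68 bits
25 Mbps = 25,000,000 bits/s
time = 762,700,292,423.68 / 25,000,000 = 30,508.0117 s
30,508.0117 s / 3600 = 8.47 hours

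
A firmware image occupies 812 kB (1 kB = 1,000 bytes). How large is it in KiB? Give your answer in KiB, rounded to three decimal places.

792.969 KiB

812 kB = 812 × 10^3 bytes = 812,000 bytes
1 KiB = 2^10 bytes = 1,024 bytes
812,000 / 1,024 = 792.969 KiB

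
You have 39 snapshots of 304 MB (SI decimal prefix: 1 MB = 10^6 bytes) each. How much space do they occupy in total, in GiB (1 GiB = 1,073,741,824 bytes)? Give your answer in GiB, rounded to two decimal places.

Total = 39 × 304 MB = 11,856 MB
= 11,856 × 1,000,000 bytes = 11,856,000,000 bytes
1 GiB = 1,073,741,824 bytes
11,856,000,000 / 1,073,741,824 = 11.04 GiB

11.04 GiB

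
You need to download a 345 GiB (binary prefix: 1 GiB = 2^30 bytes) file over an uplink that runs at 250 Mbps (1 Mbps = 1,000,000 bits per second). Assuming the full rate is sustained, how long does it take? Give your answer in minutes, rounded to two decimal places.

345 GiB = 370,440,929,280 bytes = 2,963,527,434,240 bits
250 Mbps = 250,000,000 bits/s
time = 2,963,527,434,240 / 250,000,000 = 11,854.110 s
11,854.110 s / 60 = 197.57 minutes

197.57 minutes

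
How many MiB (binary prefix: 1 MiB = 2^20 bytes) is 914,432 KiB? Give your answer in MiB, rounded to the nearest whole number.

893 MiB

914,432 KiB = 914,432 × 2^10 bytes = 936,378,368 bytes
1 MiB = 2^20 bytes = 1,048,576 bytes
936,378,368 / 1,048,576 = 893 MiB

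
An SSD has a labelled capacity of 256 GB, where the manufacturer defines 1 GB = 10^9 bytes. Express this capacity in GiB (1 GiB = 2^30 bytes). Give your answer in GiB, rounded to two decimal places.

256 GB = 256 × 10^9 bytes = 256,000,000,000 bytes
1 GiB = 2^30 bytes = 1,073,741,824 bytes
256,000,000,000 / 1,073,741,824 = 238.42 GiB

238.42 GiB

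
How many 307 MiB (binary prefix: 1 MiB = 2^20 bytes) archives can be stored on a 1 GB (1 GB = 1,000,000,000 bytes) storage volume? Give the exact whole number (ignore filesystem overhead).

3

Capacity: 1 GB = 1,000,000,000 bytes
Per item: 307 MiB = 321,912,832 bytes
⌊1,000,000,000 / 321,912,832⌋ = 3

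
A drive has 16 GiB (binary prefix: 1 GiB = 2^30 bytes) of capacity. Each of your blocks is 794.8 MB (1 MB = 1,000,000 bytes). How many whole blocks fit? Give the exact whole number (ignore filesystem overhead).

21

Capacity: 16 GiB = 17,179,869,184 bytes
Per item: 794.8 MB = 794,800,000 bytes
⌊17,179,869,184 / 794,800,000⌋ = 21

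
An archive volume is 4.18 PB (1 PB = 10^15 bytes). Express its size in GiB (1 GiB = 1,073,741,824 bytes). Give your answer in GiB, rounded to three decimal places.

4.18 PB = 4.18 × 10^15 bytes = 4,180,000,000,000,000 bytes
1 GiB = 2^30 bytes = 1,073,741,824 bytes
4,180,000,000,000,000 / 1,073,741,824 = 3,892,928.362 GiB

3,892,928.362 GiB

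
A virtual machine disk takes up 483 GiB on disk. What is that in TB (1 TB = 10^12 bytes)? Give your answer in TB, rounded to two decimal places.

483 GiB = 483 × 2^30 bytes = 518,617,300,992 bytes
1 TB = 1,000,000,000,000 bytes
518,617,300,992 / 1,000,000,000,000 = 0.52 TB

0.52 TB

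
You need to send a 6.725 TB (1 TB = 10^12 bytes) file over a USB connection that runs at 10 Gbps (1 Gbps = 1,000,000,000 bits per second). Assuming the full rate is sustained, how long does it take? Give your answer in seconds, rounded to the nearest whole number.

6.725 TB = 6,725,000,000,000 bytes = 53,800,000,000,000 bits
10 Gbps = 10,000,000,000 bits/s
time = 53,800,000,000,000 / 10,000,000,000 = 5,380 s

5,380 seconds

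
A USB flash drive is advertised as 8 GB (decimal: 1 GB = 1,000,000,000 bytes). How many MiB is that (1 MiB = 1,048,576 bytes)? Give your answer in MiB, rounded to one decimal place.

7,629.4 MiB

8 GB = 8 × 10^9 bytes = 8,000,000,000 bytes
1 MiB = 2^20 bytes = 1,048,576 bytes
8,000,000,000 / 1,048,576 = 7,629.4 MiB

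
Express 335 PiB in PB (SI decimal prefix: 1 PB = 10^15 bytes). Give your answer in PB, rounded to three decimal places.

335 PiB = 335 × 2^50 bytes = 377,176,468,792,279,040 bytes
1 PB = 10^15 bytes = 1,000,000,000,000,000 bytes
377,176,468,792,279,040 / 1,000,000,000,000,000 = 377.176 PB

377.176 PB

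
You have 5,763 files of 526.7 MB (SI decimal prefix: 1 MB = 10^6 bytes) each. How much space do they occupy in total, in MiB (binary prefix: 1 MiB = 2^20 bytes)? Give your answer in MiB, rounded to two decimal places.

Total = 5,763 × 526.7 MB = 3035372.1 MB
= 3035372.1 × 1,000,000 bytes = 3,035,372,100,000 bytes
1 MiB = 1,048,576 bytes
3,035,372,100,000 / 1,048,576 = 2,894,756.41 MiB

2,894,756.41 MiB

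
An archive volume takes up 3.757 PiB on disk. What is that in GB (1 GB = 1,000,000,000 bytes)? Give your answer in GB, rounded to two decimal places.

3.757 PiB = 3.757 × 2^50 bytes = 4,230,005,950,007,738.368 bytes
1 GB = 10^9 bytes = 1,000,000,000 bytes
4,230,005,950,007,738.368 / 1,000,000,000 = 4,230,005.95 GB

4,230,005.95 GB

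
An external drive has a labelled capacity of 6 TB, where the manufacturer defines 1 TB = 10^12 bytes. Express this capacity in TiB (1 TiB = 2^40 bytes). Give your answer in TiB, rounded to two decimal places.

6 TB × 1,000,000,000,000 bytes/TB = 6,000,000,000,000 bytes
1 TiB = 1,099,511,627,776 bytes
6,000,000,000,000 / 1,099,511,627,776 = 5.46 TiB

5.46 TiB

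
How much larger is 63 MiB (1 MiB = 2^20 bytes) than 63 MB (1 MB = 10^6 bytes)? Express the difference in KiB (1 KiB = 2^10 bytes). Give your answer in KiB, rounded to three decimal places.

2,988.563 KiB

63 MiB = 63 × 1,048,576 = 66,060,288 bytes
63 MB = 63 × 1,000,000 = 63,000,000 bytes
difference = 3,060,288 bytes
3,060,288 / 1,024 = 2,988.563 KiB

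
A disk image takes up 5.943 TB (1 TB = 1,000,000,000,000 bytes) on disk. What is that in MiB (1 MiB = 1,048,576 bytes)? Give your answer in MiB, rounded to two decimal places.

5,667,686.46 MiB

5.943 TB = 5.943 × 10^12 bytes = 5,943,000,000,000 bytes
1 MiB = 2^20 bytes = 1,048,576 bytes
5,943,000,000,000 / 1,048,576 = 5,667,686.46 MiB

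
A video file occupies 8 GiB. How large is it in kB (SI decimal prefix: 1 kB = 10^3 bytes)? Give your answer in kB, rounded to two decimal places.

8,589,934.59 kB

8 GiB = 8 × 2^30 bytes = 8,589,934,592 bytes
1 kB = 1,000 bytes
8,589,934,592 / 1,000 = 8,589,934.59 kB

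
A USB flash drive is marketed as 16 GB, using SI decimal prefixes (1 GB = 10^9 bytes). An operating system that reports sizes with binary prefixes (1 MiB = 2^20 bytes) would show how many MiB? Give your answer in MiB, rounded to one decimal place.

15,258.8 MiB

16 GB = 16 × 10^9 bytes = 16,000,000,000 bytes
1 MiB = 1,048,576 bytes
16,000,000,000 / 1,048,576 = 15,258.8 MiB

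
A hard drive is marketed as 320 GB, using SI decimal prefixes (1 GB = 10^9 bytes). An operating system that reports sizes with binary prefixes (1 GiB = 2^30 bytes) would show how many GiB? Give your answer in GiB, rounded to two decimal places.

298.02 GiB

320 GB = 320 × 10^9 bytes = 320,000,000,000 bytes
1 GiB = 1,073,741,824 bytes
320,000,000,000 / 1,073,741,824 = 298.02 GiB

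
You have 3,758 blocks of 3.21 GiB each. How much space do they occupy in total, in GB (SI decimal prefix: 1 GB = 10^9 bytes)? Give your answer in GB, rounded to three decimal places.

12,952.741 GB

Total = 3,758 × 3.21 GiB = 12063.18 GiB
= 12063.18 × 1,073,741,824 bytes = 12,952,740,896,440.32 bytes
1 GB = 1,000,000,000 bytes
12,952,740,896,440.32 / 1,000,000,000 = 12,952.741 GB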